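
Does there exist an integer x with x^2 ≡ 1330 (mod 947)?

(1330|947)
  = (383|947)    [1330 ≡ 383 mod 947]
  = -(947|383)    [QR: both ≡ 3 mod 4, sign flips]
  = -(181|383)    [947 ≡ 181 mod 383]
  = -(383|181)    [QR: 181 ≡ 1 mod 4, sign kept]
  = -(21|181)    [383 ≡ 21 mod 181]
  = -(181|21)    [QR: 21 ≡ 1 mod 4, sign kept]
  = -(13|21)    [181 ≡ 13 mod 21]
  = -(21|13)    [QR: 13 ≡ 1 mod 4, sign kept]
  = -(8|13)    [21 ≡ 8 mod 13]
  = (1|13)    [13 ≡ 5 mod 8 ⇒ (2|13)^3 = -1]
  = 1    [(1|13) = 1]
The Legendre symbol is 1, so x^2 ≡ 1330 (mod 947) has solution.

yes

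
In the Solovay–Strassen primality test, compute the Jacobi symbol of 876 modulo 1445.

Factor out 2: 876 = 2^2·219. Since 1445 ≡ 5 (mod 8), (2/1445) = -1, and (2/1445)^2 = +1. Now have (219/1445).
1445 ≡ 1 (mod 4), so quadratic reciprocity gives (219/1445) = (1445/219). Reduce: 1445 ≡ 131 (mod 219). Now have (131/219).
Both 131 ≡ 3 and 219 ≡ 3 (mod 4), so reciprocity gives (131/219) = -(219/131). Reduce: 219 ≡ 88 (mod 131). Now have -(88/131).
Factor out 2: 88 = 2^3·11. Since 131 ≡ 3 (mod 8), (2/131) = -1, and (2/131)^3 = -1. Now have (11/131).
Both 11 ≡ 3 and 131 ≡ 3 (mod 4), so reciprocity gives (11/131) = -(131/11). Reduce: 131 ≡ 10 (mod 11). Now have -(10/11).
Factor out 2: 10 = 2·5. Since 11 ≡ 3 (mod 8), (2/11) = -1. Now have (5/11).
5 ≡ 1 (mod 4), so quadratic reciprocity gives (5/11) = (11/5). Reduce: 11 ≡ 1 (mod 5). Now have (1/5).
(1/5) = 1. Collecting the sign factors: 1.

1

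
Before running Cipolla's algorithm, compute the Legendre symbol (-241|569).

1

Reduce the numerator: -241 ≡ 328 (mod 569), so (-241|569) = (328|569).
Factor out 2: 328 = 2^3·41. Since 569 ≡ 1 (mod 8), (2|569) = +1, and (2|569)^3 = +1. Now have (41|569).
41 ≡ 1 (mod 4), so quadratic reciprocity gives (41|569) = (569|41). Reduce: 569 ≡ 36 (mod 41). Now have (36|41).
Factor out 2: 36 = 2^2·9. Since 41 ≡ 1 (mod 8), (2|41) = +1, and (2|41)^2 = +1. Now have (9|41).
9 ≡ 1 (mod 4), so quadratic reciprocity gives (9|41) = (41|9). Reduce: 41 ≡ 5 (mod 9). Now have (5|9).
5 ≡ 1 (mod 4), so quadratic reciprocity gives (5|9) = (9|5). Reduce: 9 ≡ 4 (mod 5). Now have (4|5).
Factor out 2: 4 = 2^2. Since 5 ≡ 5 (mod 8), (2|5) = -1, and (2|5)^2 = +1. Now have (1|5).
(1|5) = 1. Collecting the sign factors: 1.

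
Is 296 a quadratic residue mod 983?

Factor out 2: 296 = 2^3·37. Since 983 ≡ 7 (mod 8), (2/983) = +1, and (2/983)^3 = +1. Now have (37/983).
37 ≡ 1 (mod 4), so quadratic reciprocity gives (37/983) = (983/37). Reduce: 983 ≡ 21 (mod 37). Now have (21/37).
21 ≡ 1 (mod 4), so quadratic reciprocity gives (21/37) = (37/21). Reduce: 37 ≡ 16 (mod 21). Now have (16/21).
Factor out 2: 16 = 2^4. Since 21 ≡ 5 (mod 8), (2/21) = -1, and (2/21)^4 = +1. Now have (1/21).
(1/21) = 1. Collecting the sign factors: 1.
The Legendre symbol is 1, so x^2 ≡ 296 (mod 983) has solution.

yes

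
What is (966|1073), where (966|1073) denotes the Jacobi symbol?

(966|1073)
  = (483|1073)    [1073 ≡ 1 mod 8 ⇒ (2|1073) = +1]
  = (1073|483)    [QR: 1073 ≡ 1 mod 4, sign kept]
  = (107|483)    [1073 ≡ 107 mod 483]
  = -(483|107)    [QR: both ≡ 3 mod 4, sign flips]
  = -(55|107)    [483 ≡ 55 mod 107]
  = (107|55)    [QR: both ≡ 3 mod 4, sign flips]
  = (52|55)    [107 ≡ 52 mod 55]
  = (13|55)    [55 ≡ 7 mod 8 ⇒ (2|55)^2 = +1]
  = (55|13)    [QR: 13 ≡ 1 mod 4, sign kept]
  = (3|13)    [55 ≡ 3 mod 13]
  = (13|3)    [QR: 13 ≡ 1 mod 4, sign kept]
  = (1|3)    [13 ≡ 1 mod 3]
  = 1    [(1|3) = 1]

1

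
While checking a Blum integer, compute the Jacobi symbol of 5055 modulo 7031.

-1

(5055|7031)
  = -(7031|5055)    [QR: both ≡ 3 mod 4, sign flips]
  = -(1976|5055)    [7031 ≡ 1976 mod 5055]
  = -(247|5055)    [5055 ≡ 7 mod 8 ⇒ (2|5055)^3 = +1]
  = (5055|247)    [QR: both ≡ 3 mod 4, sign flips]
  = (115|247)    [5055 ≡ 115 mod 247]
  = -(247|115)    [QR: both ≡ 3 mod 4, sign flips]
  = -(17|115)    [247 ≡ 17 mod 115]
  = -(115|17)    [QR: 17 ≡ 1 mod 4, sign kept]
  = -(13|17)    [115 ≡ 13 mod 17]
  = -(17|13)    [QR: 13 ≡ 1 mod 4, sign kept]
  = -(4|13)    [17 ≡ 4 mod 13]
  = -(1|13)    [13 ≡ 5 mod 8 ⇒ (2|13)^2 = +1]
  = -1    [(1|13) = 1]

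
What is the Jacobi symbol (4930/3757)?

0

(4930/3757)
  = (1173/3757)    [4930 ≡ 1173 mod 3757]
  = (3757/1173)    [QR: 1173 ≡ 1 mod 4, sign kept]
  = (238/1173)    [3757 ≡ 238 mod 1173]
  = -(119/1173)    [1173 ≡ 5 mod 8 ⇒ (2/1173) = -1]
  = -(1173/119)    [QR: 1173 ≡ 1 mod 4, sign kept]
  = -(102/119)    [1173 ≡ 102 mod 119]
  = -(51/119)    [119 ≡ 7 mod 8 ⇒ (2/119) = +1]
  = (119/51)    [QR: both ≡ 3 mod 4, sign flips]
  = (17/51)    [119 ≡ 17 mod 51]
  = (51/17)    [QR: 17 ≡ 1 mod 4, sign kept]
  = (0/17)    [51 ≡ 0 mod 17]
  = 0    [numerator 0, gcd > 1]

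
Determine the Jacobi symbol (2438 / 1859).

-1

(2438 / 1859)
  = (579 / 1859)    [2438 ≡ 579 mod 1859]
  = -(1859 / 579)    [QR: both ≡ 3 mod 4, sign flips]
  = -(122 / 579)    [1859 ≡ 122 mod 579]
  = (61 / 579)    [579 ≡ 3 mod 8 ⇒ (2 / 579) = -1]
  = (579 / 61)    [QR: 61 ≡ 1 mod 4, sign kept]
  = (30 / 61)    [579 ≡ 30 mod 61]
  = -(15 / 61)    [61 ≡ 5 mod 8 ⇒ (2 / 61) = -1]
  = -(61 / 15)    [QR: 61 ≡ 1 mod 4, sign kept]
  = -(1 / 15)    [61 ≡ 1 mod 15]
  = -1    [(1 / 15) = 1]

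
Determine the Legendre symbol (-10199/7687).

(-10199/7687)
  = (5175/7687)    [-10199 ≡ 5175 mod 7687]
  = -(7687/5175)    [QR: both ≡ 3 mod 4, sign flips]
  = -(2512/5175)    [7687 ≡ 2512 mod 5175]
  = -(157/5175)    [5175 ≡ 7 mod 8 ⇒ (2/5175)^4 = +1]
  = -(5175/157)    [QR: 157 ≡ 1 mod 4, sign kept]
  = -(151/157)    [5175 ≡ 151 mod 157]
  = -(157/151)    [QR: 157 ≡ 1 mod 4, sign kept]
  = -(6/151)    [157 ≡ 6 mod 151]
  = -(3/151)    [151 ≡ 7 mod 8 ⇒ (2/151) = +1]
  = (151/3)    [QR: both ≡ 3 mod 4, sign flips]
  = (1/3)    [151 ≡ 1 mod 3]
  = 1    [(1/3) = 1]

1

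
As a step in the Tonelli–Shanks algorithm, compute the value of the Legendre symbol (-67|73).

(-67|73)
  = (6|73)    [-67 ≡ 6 mod 73]
  = (3|73)    [73 ≡ 1 mod 8 ⇒ (2|73) = +1]
  = (73|3)    [QR: 73 ≡ 1 mod 4, sign kept]
  = (1|3)    [73 ≡ 1 mod 3]
  = 1    [(1|3) = 1]

1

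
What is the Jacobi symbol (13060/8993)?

(13060/8993)
  = (4067/8993)    [13060 ≡ 4067 mod 8993]
  = (8993/4067)    [QR: 8993 ≡ 1 mod 4, sign kept]
  = (859/4067)    [8993 ≡ 859 mod 4067]
  = -(4067/859)    [QR: both ≡ 3 mod 4, sign flips]
  = -(631/859)    [4067 ≡ 631 mod 859]
  = (859/631)    [QR: both ≡ 3 mod 4, sign flips]
  = (228/631)    [859 ≡ 228 mod 631]
  = (57/631)    [631 ≡ 7 mod 8 ⇒ (2/631)^2 = +1]
  = (631/57)    [QR: 57 ≡ 1 mod 4, sign kept]
  = (4/57)    [631 ≡ 4 mod 57]
  = (1/57)    [57 ≡ 1 mod 8 ⇒ (2/57)^2 = +1]
  = 1    [(1/57) = 1]

1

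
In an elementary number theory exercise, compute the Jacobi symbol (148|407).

0

Factor out 2: 148 = 2^2·37. Since 407 ≡ 7 (mod 8), (2|407) = +1, and (2|407)^2 = +1. Now have (37|407).
37 ≡ 1 (mod 4), so quadratic reciprocity gives (37|407) = (407|37). Reduce: 407 ≡ 0 (mod 37). Now have (0|37).
The numerator is now 0 with denominator 37 > 1: the symbol is 0.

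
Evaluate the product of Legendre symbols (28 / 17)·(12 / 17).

By multiplicativity, (28·12 / 17) = (28 / 17)·(12 / 17).
First factor (28 / 17):
Reduce the numerator: 28 ≡ 11 (mod 17), so (28 / 17) = (11 / 17).
17 ≡ 1 (mod 4), so quadratic reciprocity gives (11 / 17) = (17 / 11). Reduce: 17 ≡ 6 (mod 11). Now have (6 / 11).
Factor out 2: 6 = 2·3. Since 11 ≡ 3 (mod 8), (2 / 11) = -1. Now have -(3 / 11).
Both 3 ≡ 3 and 11 ≡ 3 (mod 4), so reciprocity gives (3 / 11) = -(11 / 3). Reduce: 11 ≡ 2 (mod 3). Now have (2 / 3).
Factor out 2: 2 = 2. Since 3 ≡ 3 (mod 8), (2 / 3) = -1. Now have -(1 / 3).
(1 / 3) = 1. Collecting the sign factors: -1.
Second factor (12 / 17):
Factor out 2: 12 = 2^2·3. Since 17 ≡ 1 (mod 8), (2 / 17) = +1, and (2 / 17)^2 = +1. Now have (3 / 17).
17 ≡ 1 (mod 4), so quadratic reciprocity gives (3 / 17) = (17 / 3). Reduce: 17 ≡ 2 (mod 3). Now have (2 / 3).
Factor out 2: 2 = 2. Since 3 ≡ 3 (mod 8), (2 / 3) = -1. Now have -(1 / 3).
(1 / 3) = 1. Collecting the sign factors: -1.
Product: (-1)·(-1) = 1.

1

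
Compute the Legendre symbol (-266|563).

(-266|563)
  = (297|563)    [-266 ≡ 297 mod 563]
  = (563|297)    [QR: 297 ≡ 1 mod 4, sign kept]
  = (266|297)    [563 ≡ 266 mod 297]
  = (133|297)    [297 ≡ 1 mod 8 ⇒ (2|297) = +1]
  = (297|133)    [QR: 133 ≡ 1 mod 4, sign kept]
  = (31|133)    [297 ≡ 31 mod 133]
  = (133|31)    [QR: 133 ≡ 1 mod 4, sign kept]
  = (9|31)    [133 ≡ 9 mod 31]
  = (31|9)    [QR: 9 ≡ 1 mod 4, sign kept]
  = (4|9)    [31 ≡ 4 mod 9]
  = (1|9)    [9 ≡ 1 mod 8 ⇒ (2|9)^2 = +1]
  = 1    [(1|9) = 1]

1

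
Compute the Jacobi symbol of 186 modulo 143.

Reduce the numerator: 186 ≡ 43 (mod 143), so (186/143) = (43/143).
Both 43 ≡ 3 and 143 ≡ 3 (mod 4), so reciprocity gives (43/143) = -(143/43). Reduce: 143 ≡ 14 (mod 43). Now have -(14/43).
Factor out 2: 14 = 2·7. Since 43 ≡ 3 (mod 8), (2/43) = -1. Now have (7/43).
Both 7 ≡ 3 and 43 ≡ 3 (mod 4), so reciprocity gives (7/43) = -(43/7). Reduce: 43 ≡ 1 (mod 7). Now have -(1/7).
(1/7) = 1. Collecting the sign factors: -1.

-1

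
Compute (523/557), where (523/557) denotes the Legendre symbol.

-1

(523/557)
  = (557/523)    [QR: 557 ≡ 1 mod 4, sign kept]
  = (34/523)    [557 ≡ 34 mod 523]
  = -(17/523)    [523 ≡ 3 mod 8 ⇒ (2/523) = -1]
  = -(523/17)    [QR: 17 ≡ 1 mod 4, sign kept]
  = -(13/17)    [523 ≡ 13 mod 17]
  = -(17/13)    [QR: 13 ≡ 1 mod 4, sign kept]
  = -(4/13)    [17 ≡ 4 mod 13]
  = -(1/13)    [13 ≡ 5 mod 8 ⇒ (2/13)^2 = +1]
  = -1    [(1/13) = 1]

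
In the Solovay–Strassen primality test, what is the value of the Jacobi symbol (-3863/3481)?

1

Reduce the numerator: -3863 ≡ 3099 (mod 3481), so (-3863/3481) = (3099/3481).
3481 ≡ 1 (mod 4), so quadratic reciprocity gives (3099/3481) = (3481/3099). Reduce: 3481 ≡ 382 (mod 3099). Now have (382/3099).
Factor out 2: 382 = 2·191. Since 3099 ≡ 3 (mod 8), (2/3099) = -1. Now have -(191/3099).
Both 191 ≡ 3 and 3099 ≡ 3 (mod 4), so reciprocity gives (191/3099) = -(3099/191). Reduce: 3099 ≡ 43 (mod 191). Now have (43/191).
Both 43 ≡ 3 and 191 ≡ 3 (mod 4), so reciprocity gives (43/191) = -(191/43). Reduce: 191 ≡ 19 (mod 43). Now have -(19/43).
Both 19 ≡ 3 and 43 ≡ 3 (mod 4), so reciprocity gives (19/43) = -(43/19). Reduce: 43 ≡ 5 (mod 19). Now have (5/19).
5 ≡ 1 (mod 4), so quadratic reciprocity gives (5/19) = (19/5). Reduce: 19 ≡ 4 (mod 5). Now have (4/5).
Factor out 2: 4 = 2^2. Since 5 ≡ 5 (mod 8), (2/5) = -1, and (2/5)^2 = +1. Now have (1/5).
(1/5) = 1. Collecting the sign factors: 1.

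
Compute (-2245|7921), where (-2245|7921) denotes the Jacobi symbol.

1

Reduce the numerator: -2245 ≡ 5676 (mod 7921), so (-2245|7921) = (5676|7921).
Factor out 2: 5676 = 2^2·1419. Since 7921 ≡ 1 (mod 8), (2|7921) = +1, and (2|7921)^2 = +1. Now have (1419|7921).
7921 ≡ 1 (mod 4), so quadratic reciprocity gives (1419|7921) = (7921|1419). Reduce: 7921 ≡ 826 (mod 1419). Now have (826|1419).
Factor out 2: 826 = 2·413. Since 1419 ≡ 3 (mod 8), (2|1419) = -1. Now have -(413|1419).
413 ≡ 1 (mod 4), so quadratic reciprocity gives (413|1419) = (1419|413). Reduce: 1419 ≡ 180 (mod 413). Now have -(180|413).
Factor out 2: 180 = 2^2·45. Since 413 ≡ 5 (mod 8), (2|413) = -1, and (2|413)^2 = +1. Now have -(45|413).
45 ≡ 1 (mod 4), so quadratic reciprocity gives (45|413) = (413|45). Reduce: 413 ≡ 8 (mod 45). Now have -(8|45).
Factor out 2: 8 = 2^3. Since 45 ≡ 5 (mod 8), (2|45) = -1, and (2|45)^3 = -1. Now have (1|45).
(1|45) = 1. Collecting the sign factors: 1.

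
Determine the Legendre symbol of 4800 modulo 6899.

1

(4800 / 6899)
  = (75 / 6899)    [6899 ≡ 3 mod 8 ⇒ (2 / 6899)^6 = +1]
  = -(6899 / 75)    [QR: both ≡ 3 mod 4, sign flips]
  = -(74 / 75)    [6899 ≡ 74 mod 75]
  = (37 / 75)    [75 ≡ 3 mod 8 ⇒ (2 / 75) = -1]
  = (75 / 37)    [QR: 37 ≡ 1 mod 4, sign kept]
  = (1 / 37)    [75 ≡ 1 mod 37]
  = 1    [(1 / 37) = 1]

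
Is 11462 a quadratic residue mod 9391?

Reduce the numerator: 11462 ≡ 2071 (mod 9391), so (11462/9391) = (2071/9391).
Both 2071 ≡ 3 and 9391 ≡ 3 (mod 4), so reciprocity gives (2071/9391) = -(9391/2071). Reduce: 9391 ≡ 1107 (mod 2071). Now have -(1107/2071).
Both 1107 ≡ 3 and 2071 ≡ 3 (mod 4), so reciprocity gives (1107/2071) = -(2071/1107). Reduce: 2071 ≡ 964 (mod 1107). Now have (964/1107).
Factor out 2: 964 = 2^2·241. Since 1107 ≡ 3 (mod 8), (2/1107) = -1, and (2/1107)^2 = +1. Now have (241/1107).
241 ≡ 1 (mod 4), so quadratic reciprocity gives (241/1107) = (1107/241). Reduce: 1107 ≡ 143 (mod 241). Now have (143/241).
241 ≡ 1 (mod 4), so quadratic reciprocity gives (143/241) = (241/143). Reduce: 241 ≡ 98 (mod 143). Now have (98/143).
Factor out 2: 98 = 2·49. Since 143 ≡ 7 (mod 8), (2/143) = +1. Now have (49/143).
49 ≡ 1 (mod 4), so quadratic reciprocity gives (49/143) = (143/49). Reduce: 143 ≡ 45 (mod 49). Now have (45/49).
45 ≡ 1 (mod 4), so quadratic reciprocity gives (45/49) = (49/45). Reduce: 49 ≡ 4 (mod 45). Now have (4/45).
Factor out 2: 4 = 2^2. Since 45 ≡ 5 (mod 8), (2/45) = -1, and (2/45)^2 = +1. Now have (1/45).
(1/45) = 1. Collecting the sign factors: 1.
The Legendre symbol is 1, so x^2 ≡ 11462 (mod 9391) has solution.

yes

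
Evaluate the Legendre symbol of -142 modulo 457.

-1

Pull out -1: (-142/457) = (-1/457)·(142/457). Since 457 ≡ 1 (mod 4), (-1/457) = +1. Now have (142/457).
Factor out 2: 142 = 2·71. Since 457 ≡ 1 (mod 8), (2/457) = +1. Now have (71/457).
457 ≡ 1 (mod 4), so quadratic reciprocity gives (71/457) = (457/71). Reduce: 457 ≡ 31 (mod 71). Now have (31/71).
Both 31 ≡ 3 and 71 ≡ 3 (mod 4), so reciprocity gives (31/71) = -(71/31). Reduce: 71 ≡ 9 (mod 31). Now have -(9/31).
9 ≡ 1 (mod 4), so quadratic reciprocity gives (9/31) = (31/9). Reduce: 31 ≡ 4 (mod 9). Now have -(4/9).
Factor out 2: 4 = 2^2. Since 9 ≡ 1 (mod 8), (2/9) = +1, and (2/9)^2 = +1. Now have -(1/9).
(1/9) = 1. Collecting the sign factors: -1.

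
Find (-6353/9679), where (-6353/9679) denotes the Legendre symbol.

1

(-6353/9679)
  = (3326/9679)    [-6353 ≡ 3326 mod 9679]
  = (1663/9679)    [9679 ≡ 7 mod 8 ⇒ (2/9679) = +1]
  = -(9679/1663)    [QR: both ≡ 3 mod 4, sign flips]
  = -(1364/1663)    [9679 ≡ 1364 mod 1663]
  = -(341/1663)    [1663 ≡ 7 mod 8 ⇒ (2/1663)^2 = +1]
  = -(1663/341)    [QR: 341 ≡ 1 mod 4, sign kept]
  = -(299/341)    [1663 ≡ 299 mod 341]
  = -(341/299)    [QR: 341 ≡ 1 mod 4, sign kept]
  = -(42/299)    [341 ≡ 42 mod 299]
  = (21/299)    [299 ≡ 3 mod 8 ⇒ (2/299) = -1]
  = (299/21)    [QR: 21 ≡ 1 mod 4, sign kept]
  = (5/21)    [299 ≡ 5 mod 21]
  = (21/5)    [QR: 5 ≡ 1 mod 4, sign kept]
  = (1/5)    [21 ≡ 1 mod 5]
  = 1    [(1/5) = 1]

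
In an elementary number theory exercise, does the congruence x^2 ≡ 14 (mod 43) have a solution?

(14/43)
  = -(7/43)    [43 ≡ 3 mod 8 ⇒ (2/43) = -1]
  = (43/7)    [QR: both ≡ 3 mod 4, sign flips]
  = (1/7)    [43 ≡ 1 mod 7]
  = 1    [(1/7) = 1]
(14/43) = 1, and 43 is prime, so 14 is a quadratic residue mod 43.

yes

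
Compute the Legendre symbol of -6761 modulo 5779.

(-6761|5779)
  = -(6761|5779)    [5779 ≡ 3 mod 4 ⇒ (-1|5779) = -1]
  = -(982|5779)    [6761 ≡ 982 mod 5779]
  = (491|5779)    [5779 ≡ 3 mod 8 ⇒ (2|5779) = -1]
  = -(5779|491)    [QR: both ≡ 3 mod 4, sign flips]
  = -(378|491)    [5779 ≡ 378 mod 491]
  = (189|491)    [491 ≡ 3 mod 8 ⇒ (2|491) = -1]
  = (491|189)    [QR: 189 ≡ 1 mod 4, sign kept]
  = (113|189)    [491 ≡ 113 mod 189]
  = (189|113)    [QR: 113 ≡ 1 mod 4, sign kept]
  = (76|113)    [189 ≡ 76 mod 113]
  = (19|113)    [113 ≡ 1 mod 8 ⇒ (2|113)^2 = +1]
  = (113|19)    [QR: 113 ≡ 1 mod 4, sign kept]
  = (18|19)    [113 ≡ 18 mod 19]
  = -(9|19)    [19 ≡ 3 mod 8 ⇒ (2|19) = -1]
  = -(19|9)    [QR: 9 ≡ 1 mod 4, sign kept]
  = -(1|9)    [19 ≡ 1 mod 9]
  = -1    [(1|9) = 1]

-1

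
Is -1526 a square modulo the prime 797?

yes

(-1526/797)
  = (68/797)    [-1526 ≡ 68 mod 797]
  = (17/797)    [797 ≡ 5 mod 8 ⇒ (2/797)^2 = +1]
  = (797/17)    [QR: 17 ≡ 1 mod 4, sign kept]
  = (15/17)    [797 ≡ 15 mod 17]
  = (17/15)    [QR: 17 ≡ 1 mod 4, sign kept]
  = (2/15)    [17 ≡ 2 mod 15]
  = (1/15)    [15 ≡ 7 mod 8 ⇒ (2/15) = +1]
  = 1    [(1/15) = 1]
The Legendre symbol is 1, so x^2 ≡ -1526 (mod 797) has solution.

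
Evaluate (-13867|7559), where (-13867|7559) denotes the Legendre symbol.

1

(-13867|7559)
  = (1251|7559)    [-13867 ≡ 1251 mod 7559]
  = -(7559|1251)    [QR: both ≡ 3 mod 4, sign flips]
  = -(53|1251)    [7559 ≡ 53 mod 1251]
  = -(1251|53)    [QR: 53 ≡ 1 mod 4, sign kept]
  = -(32|53)    [1251 ≡ 32 mod 53]
  = (1|53)    [53 ≡ 5 mod 8 ⇒ (2|53)^5 = -1]
  = 1    [(1|53) = 1]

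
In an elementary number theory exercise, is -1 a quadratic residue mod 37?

(-1/37)
  = (36/37)    [-1 ≡ 36 mod 37]
  = (9/37)    [37 ≡ 5 mod 8 ⇒ (2/37)^2 = +1]
  = (37/9)    [QR: 9 ≡ 1 mod 4, sign kept]
  = (1/9)    [37 ≡ 1 mod 9]
  = 1    [(1/9) = 1]
(-1/37) = 1, and 37 is prime, so -1 is a quadratic residue mod 37.

yes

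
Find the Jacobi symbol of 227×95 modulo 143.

By multiplicativity, (227·95/143) = (227/143)·(95/143).
First factor (227/143):
Reduce the numerator: 227 ≡ 84 (mod 143), so (227/143) = (84/143).
Factor out 2: 84 = 2^2·21. Since 143 ≡ 7 (mod 8), (2/143) = +1, and (2/143)^2 = +1. Now have (21/143).
21 ≡ 1 (mod 4), so quadratic reciprocity gives (21/143) = (143/21). Reduce: 143 ≡ 17 (mod 21). Now have (17/21).
17 ≡ 1 (mod 4), so quadratic reciprocity gives (17/21) = (21/17). Reduce: 21 ≡ 4 (mod 17). Now have (4/17).
Factor out 2: 4 = 2^2. Since 17 ≡ 1 (mod 8), (2/17) = +1, and (2/17)^2 = +1. Now have (1/17).
(1/17) = 1. Collecting the sign factors: 1.
Second factor (95/143):
Both 95 ≡ 3 and 143 ≡ 3 (mod 4), so reciprocity gives (95/143) = -(143/95). Reduce: 143 ≡ 48 (mod 95). Now have -(48/95).
Factor out 2: 48 = 2^4·3. Since 95 ≡ 7 (mod 8), (2/95) = +1, and (2/95)^4 = +1. Now have -(3/95).
Both 3 ≡ 3 and 95 ≡ 3 (mod 4), so reciprocity gives (3/95) = -(95/3). Reduce: 95 ≡ 2 (mod 3). Now have (2/3).
Factor out 2: 2 = 2. Since 3 ≡ 3 (mod 8), (2/3) = -1. Now have -(1/3).
(1/3) = 1. Collecting the sign factors: -1.
Product: (1)·(-1) = -1.

-1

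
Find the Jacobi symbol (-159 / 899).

1

Pull out -1: (-159 / 899) = (-1 / 899)·(159 / 899). Since 899 ≡ 3 (mod 4), (-1 / 899) = -1. Now have -(159 / 899).
Both 159 ≡ 3 and 899 ≡ 3 (mod 4), so reciprocity gives (159 / 899) = -(899 / 159). Reduce: 899 ≡ 104 (mod 159). Now have (104 / 159).
Factor out 2: 104 = 2^3·13. Since 159 ≡ 7 (mod 8), (2 / 159) = +1, and (2 / 159)^3 = +1. Now have (13 / 159).
13 ≡ 1 (mod 4), so quadratic reciprocity gives (13 / 159) = (159 / 13). Reduce: 159 ≡ 3 (mod 13). Now have (3 / 13).
13 ≡ 1 (mod 4), so quadratic reciprocity gives (3 / 13) = (13 / 3). Reduce: 13 ≡ 1 (mod 3). Now have (1 / 3).
(1 / 3) = 1. Collecting the sign factors: 1.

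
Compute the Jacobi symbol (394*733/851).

1

By multiplicativity, (394·733/851) = (394/851)·(733/851).
First factor (394/851):
Factor out 2: 394 = 2·197. Since 851 ≡ 3 (mod 8), (2/851) = -1. Now have -(197/851).
197 ≡ 1 (mod 4), so quadratic reciprocity gives (197/851) = (851/197). Reduce: 851 ≡ 63 (mod 197). Now have -(63/197).
197 ≡ 1 (mod 4), so quadratic reciprocity gives (63/197) = (197/63). Reduce: 197 ≡ 8 (mod 63). Now have -(8/63).
Factor out 2: 8 = 2^3. Since 63 ≡ 7 (mod 8), (2/63) = +1, and (2/63)^3 = +1. Now have -(1/63).
(1/63) = 1. Collecting the sign factors: -1.
Second factor (733/851):
733 ≡ 1 (mod 4), so quadratic reciprocity gives (733/851) = (851/733). Reduce: 851 ≡ 118 (mod 733). Now have (118/733).
Factor out 2: 118 = 2·59. Since 733 ≡ 5 (mod 8), (2/733) = -1. Now have -(59/733).
733 ≡ 1 (mod 4), so quadratic reciprocity gives (59/733) = (733/59). Reduce: 733 ≡ 25 (mod 59). Now have -(25/59).
25 ≡ 1 (mod 4), so quadratic reciprocity gives (25/59) = (59/25). Reduce: 59 ≡ 9 (mod 25). Now have -(9/25).
9 ≡ 1 (mod 4), so quadratic reciprocity gives (9/25) = (25/9). Reduce: 25 ≡ 7 (mod 9). Now have -(7/9).
9 ≡ 1 (mod 4), so quadratic reciprocity gives (7/9) = (9/7). Reduce: 9 ≡ 2 (mod 7). Now have -(2/7).
Factor out 2: 2 = 2. Since 7 ≡ 7 (mod 8), (2/7) = +1. Now have -(1/7).
(1/7) = 1. Collecting the sign factors: -1.
Product: (-1)·(-1) = 1.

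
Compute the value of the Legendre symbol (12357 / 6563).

1

(12357 / 6563)
  = (5794 / 6563)    [12357 ≡ 5794 mod 6563]
  = -(2897 / 6563)    [6563 ≡ 3 mod 8 ⇒ (2 / 6563) = -1]
  = -(6563 / 2897)    [QR: 2897 ≡ 1 mod 4, sign kept]
  = -(769 / 2897)    [6563 ≡ 769 mod 2897]
  = -(2897 / 769)    [QR: 769 ≡ 1 mod 4, sign kept]
  = -(590 / 769)    [2897 ≡ 590 mod 769]
  = -(295 / 769)    [769 ≡ 1 mod 8 ⇒ (2 / 769) = +1]
  = -(769 / 295)    [QR: 769 ≡ 1 mod 4, sign kept]
  = -(179 / 295)    [769 ≡ 179 mod 295]
  = (295 / 179)    [QR: both ≡ 3 mod 4, sign flips]
  = (116 / 179)    [295 ≡ 116 mod 179]
  = (29 / 179)    [179 ≡ 3 mod 8 ⇒ (2 / 179)^2 = +1]
  = (179 / 29)    [QR: 29 ≡ 1 mod 4, sign kept]
  = (5 / 29)    [179 ≡ 5 mod 29]
  = (29 / 5)    [QR: 5 ≡ 1 mod 4, sign kept]
  = (4 / 5)    [29 ≡ 4 mod 5]
  = (1 / 5)    [5 ≡ 5 mod 8 ⇒ (2 / 5)^2 = +1]
  = 1    [(1 / 5) = 1]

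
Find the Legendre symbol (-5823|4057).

1

Reduce the numerator: -5823 ≡ 2291 (mod 4057), so (-5823|4057) = (2291|4057).
4057 ≡ 1 (mod 4), so quadratic reciprocity gives (2291|4057) = (4057|2291). Reduce: 4057 ≡ 1766 (mod 2291). Now have (1766|2291).
Factor out 2: 1766 = 2·883. Since 2291 ≡ 3 (mod 8), (2|2291) = -1. Now have -(883|2291).
Both 883 ≡ 3 and 2291 ≡ 3 (mod 4), so reciprocity gives (883|2291) = -(2291|883). Reduce: 2291 ≡ 525 (mod 883). Now have (525|883).
525 ≡ 1 (mod 4), so quadratic reciprocity gives (525|883) = (883|525). Reduce: 883 ≡ 358 (mod 525). Now have (358|525).
Factor out 2: 358 = 2·179. Since 525 ≡ 5 (mod 8), (2|525) = -1. Now have -(179|525).
525 ≡ 1 (mod 4), so quadratic reciprocity gives (179|525) = (525|179). Reduce: 525 ≡ 167 (mod 179). Now have -(167|179).
Both 167 ≡ 3 and 179 ≡ 3 (mod 4), so reciprocity gives (167|179) = -(179|167). Reduce: 179 ≡ 12 (mod 167). Now have (12|167).
Factor out 2: 12 = 2^2·3. Since 167 ≡ 7 (mod 8), (2|167) = +1, and (2|167)^2 = +1. Now have (3|167).
Both 3 ≡ 3 and 167 ≡ 3 (mod 4), so reciprocity gives (3|167) = -(167|3). Reduce: 167 ≡ 2 (mod 3). Now have -(2|3).
Factor out 2: 2 = 2. Since 3 ≡ 3 (mod 8), (2|3) = -1. Now have (1|3).
(1|3) = 1. Collecting the sign factors: 1.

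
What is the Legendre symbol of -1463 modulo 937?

(-1463/937)
  = (411/937)    [-1463 ≡ 411 mod 937]
  = (937/411)    [QR: 937 ≡ 1 mod 4, sign kept]
  = (115/411)    [937 ≡ 115 mod 411]
  = -(411/115)    [QR: both ≡ 3 mod 4, sign flips]
  = -(66/115)    [411 ≡ 66 mod 115]
  = (33/115)    [115 ≡ 3 mod 8 ⇒ (2/115) = -1]
  = (115/33)    [QR: 33 ≡ 1 mod 4, sign kept]
  = (16/33)    [115 ≡ 16 mod 33]
  = (1/33)    [33 ≡ 1 mod 8 ⇒ (2/33)^4 = +1]
  = 1    [(1/33) = 1]

1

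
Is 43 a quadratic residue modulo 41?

Reduce the numerator: 43 ≡ 2 (mod 41), so (43/41) = (2/41).
Factor out 2: 2 = 2. Since 41 ≡ 1 (mod 8), (2/41) = +1. Now have (1/41).
(1/41) = 1. Collecting the sign factors: 1.
(43/41) = 1, and 41 is prime, so 43 is a quadratic residue mod 41.

yes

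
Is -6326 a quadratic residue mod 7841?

(-6326/7841)
  = (6326/7841)    [7841 ≡ 1 mod 4 ⇒ (-1/7841) = +1]
  = (3163/7841)    [7841 ≡ 1 mod 8 ⇒ (2/7841) = +1]
  = (7841/3163)    [QR: 7841 ≡ 1 mod 4, sign kept]
  = (1515/3163)    [7841 ≡ 1515 mod 3163]
  = -(3163/1515)    [QR: both ≡ 3 mod 4, sign flips]
  = -(133/1515)    [3163 ≡ 133 mod 1515]
  = -(1515/133)    [QR: 133 ≡ 1 mod 4, sign kept]
  = -(52/133)    [1515 ≡ 52 mod 133]
  = -(13/133)    [133 ≡ 5 mod 8 ⇒ (2/133)^2 = +1]
  = -(133/13)    [QR: 13 ≡ 1 mod 4, sign kept]
  = -(3/13)    [133 ≡ 3 mod 13]
  = -(13/3)    [QR: 13 ≡ 1 mod 4, sign kept]
  = -(1/3)    [13 ≡ 1 mod 3]
  = -1    [(1/3) = 1]
(-6326/7841) = -1, and 7841 is prime, so -6326 is not a quadratic residue mod 7841.

no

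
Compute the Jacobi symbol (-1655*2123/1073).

By multiplicativity, (-1655·2123/1073) = (-1655/1073)·(2123/1073).
First factor (-1655/1073):
Pull out -1: (-1655/1073) = (-1/1073)·(1655/1073). Since 1073 ≡ 1 (mod 4), (-1/1073) = +1. Now have (1655/1073).
Reduce the numerator: 1655 ≡ 582 (mod 1073), so (1655/1073) = (582/1073).
Factor out 2: 582 = 2·291. Since 1073 ≡ 1 (mod 8), (2/1073) = +1. Now have (291/1073).
1073 ≡ 1 (mod 4), so quadratic reciprocity gives (291/1073) = (1073/291). Reduce: 1073 ≡ 200 (mod 291). Now have (200/291).
Factor out 2: 200 = 2^3·25. Since 291 ≡ 3 (mod 8), (2/291) = -1, and (2/291)^3 = -1. Now have -(25/291).
25 ≡ 1 (mod 4), so quadratic reciprocity gives (25/291) = (291/25). Reduce: 291 ≡ 16 (mod 25). Now have -(16/25).
Factor out 2: 16 = 2^4. Since 25 ≡ 1 (mod 8), (2/25) = +1, and (2/25)^4 = +1. Now have -(1/25).
(1/25) = 1. Collecting the sign factors: -1.
Second factor (2123/1073):
Reduce the numerator: 2123 ≡ 1050 (mod 1073), so (2123/1073) = (1050/1073).
Factor out 2: 1050 = 2·525. Since 1073 ≡ 1 (mod 8), (2/1073) = +1. Now have (525/1073).
525 ≡ 1 (mod 4), so quadratic reciprocity gives (525/1073) = (1073/525). Reduce: 1073 ≡ 23 (mod 525). Now have (23/525).
525 ≡ 1 (mod 4), so quadratic reciprocity gives (23/525) = (525/23). Reduce: 525 ≡ 19 (mod 23). Now have (19/23).
Both 19 ≡ 3 and 23 ≡ 3 (mod 4), so reciprocity gives (19/23) = -(23/19). Reduce: 23 ≡ 4 (mod 19). Now have -(4/19).
Factor out 2: 4 = 2^2. Since 19 ≡ 3 (mod 8), (2/19) = -1, and (2/19)^2 = +1. Now have -(1/19).
(1/19) = 1. Collecting the sign factors: -1.
Product: (-1)·(-1) = 1.

1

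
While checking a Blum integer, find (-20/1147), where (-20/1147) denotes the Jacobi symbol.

1

Pull out -1: (-20/1147) = (-1/1147)·(20/1147). Since 1147 ≡ 3 (mod 4), (-1/1147) = -1. Now have -(20/1147).
Factor out 2: 20 = 2^2·5. Since 1147 ≡ 3 (mod 8), (2/1147) = -1, and (2/1147)^2 = +1. Now have -(5/1147).
5 ≡ 1 (mod 4), so quadratic reciprocity gives (5/1147) = (1147/5). Reduce: 1147 ≡ 2 (mod 5). Now have -(2/5).
Factor out 2: 2 = 2. Since 5 ≡ 5 (mod 8), (2/5) = -1. Now have (1/5).
(1/5) = 1. Collecting the sign factors: 1.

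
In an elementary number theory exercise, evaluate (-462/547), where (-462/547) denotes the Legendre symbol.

(-462/547)
  = (85/547)    [-462 ≡ 85 mod 547]
  = (547/85)    [QR: 85 ≡ 1 mod 4, sign kept]
  = (37/85)    [547 ≡ 37 mod 85]
  = (85/37)    [QR: 37 ≡ 1 mod 4, sign kept]
  = (11/37)    [85 ≡ 11 mod 37]
  = (37/11)    [QR: 37 ≡ 1 mod 4, sign kept]
  = (4/11)    [37 ≡ 4 mod 11]
  = (1/11)    [11 ≡ 3 mod 8 ⇒ (2/11)^2 = +1]
  = 1    [(1/11) = 1]

1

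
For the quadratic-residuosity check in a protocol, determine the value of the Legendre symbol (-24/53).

(-24/53)
  = (24/53)    [53 ≡ 1 mod 4 ⇒ (-1/53) = +1]
  = -(3/53)    [53 ≡ 5 mod 8 ⇒ (2/53)^3 = -1]
  = -(53/3)    [QR: 53 ≡ 1 mod 4, sign kept]
  = -(2/3)    [53 ≡ 2 mod 3]
  = (1/3)    [3 ≡ 3 mod 8 ⇒ (2/3) = -1]
  = 1    [(1/3) = 1]

1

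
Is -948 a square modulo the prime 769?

no

Pull out -1: (-948/769) = (-1/769)·(948/769). Since 769 ≡ 1 (mod 4), (-1/769) = +1. Now have (948/769).
Reduce the numerator: 948 ≡ 179 (mod 769), so (948/769) = (179/769).
769 ≡ 1 (mod 4), so quadratic reciprocity gives (179/769) = (769/179). Reduce: 769 ≡ 53 (mod 179). Now have (53/179).
53 ≡ 1 (mod 4), so quadratic reciprocity gives (53/179) = (179/53). Reduce: 179 ≡ 20 (mod 53). Now have (20/53).
Factor out 2: 20 = 2^2·5. Since 53 ≡ 5 (mod 8), (2/53) = -1, and (2/53)^2 = +1. Now have (5/53).
5 ≡ 1 (mod 4), so quadratic reciprocity gives (5/53) = (53/5). Reduce: 53 ≡ 3 (mod 5). Now have (3/5).
5 ≡ 1 (mod 4), so quadratic reciprocity gives (3/5) = (5/3). Reduce: 5 ≡ 2 (mod 3). Now have (2/3).
Factor out 2: 2 = 2. Since 3 ≡ 3 (mod 8), (2/3) = -1. Now have -(1/3).
(1/3) = 1. Collecting the sign factors: -1.
The Legendre symbol is -1, so x^2 ≡ -948 (mod 769) has no solution.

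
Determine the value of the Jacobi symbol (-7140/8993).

0

Reduce the numerator: -7140 ≡ 1853 (mod 8993), so (-7140/8993) = (1853/8993).
1853 ≡ 1 (mod 4), so quadratic reciprocity gives (1853/8993) = (8993/1853). Reduce: 8993 ≡ 1581 (mod 1853). Now have (1581/1853).
1581 ≡ 1 (mod 4), so quadratic reciprocity gives (1581/1853) = (1853/1581). Reduce: 1853 ≡ 272 (mod 1581). Now have (272/1581).
Factor out 2: 272 = 2^4·17. Since 1581 ≡ 5 (mod 8), (2/1581) = -1, and (2/1581)^4 = +1. Now have (17/1581).
17 ≡ 1 (mod 4), so quadratic reciprocity gives (17/1581) = (1581/17). Reduce: 1581 ≡ 0 (mod 17). Now have (0/17).
The numerator is now 0 with denominator 17 > 1: the symbol is 0.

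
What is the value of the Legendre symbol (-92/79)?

Pull out -1: (-92/79) = (-1/79)·(92/79). Since 79 ≡ 3 (mod 4), (-1/79) = -1. Now have -(92/79).
Reduce the numerator: 92 ≡ 13 (mod 79), so (92/79) = (13/79).
13 ≡ 1 (mod 4), so quadratic reciprocity gives (13/79) = (79/13). Reduce: 79 ≡ 1 (mod 13). Now have -(1/13).
(1/13) = 1. Collecting the sign factors: -1.

-1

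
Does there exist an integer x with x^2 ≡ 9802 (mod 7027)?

Reduce the numerator: 9802 ≡ 2775 (mod 7027), so (9802/7027) = (2775/7027).
Both 2775 ≡ 3 and 7027 ≡ 3 (mod 4), so reciprocity gives (2775/7027) = -(7027/2775). Reduce: 7027 ≡ 1477 (mod 2775). Now have -(1477/2775).
1477 ≡ 1 (mod 4), so quadratic reciprocity gives (1477/2775) = (2775/1477). Reduce: 2775 ≡ 1298 (mod 1477). Now have -(1298/1477).
Factor out 2: 1298 = 2·649. Since 1477 ≡ 5 (mod 8), (2/1477) = -1. Now have (649/1477).
649 ≡ 1 (mod 4), so quadratic reciprocity gives (649/1477) = (1477/649). Reduce: 1477 ≡ 179 (mod 649). Now have (179/649).
649 ≡ 1 (mod 4), so quadratic reciprocity gives (179/649) = (649/179). Reduce: 649 ≡ 112 (mod 179). Now have (112/179).
Factor out 2: 112 = 2^4·7. Since 179 ≡ 3 (mod 8), (2/179) = -1, and (2/179)^4 = +1. Now have (7/179).
Both 7 ≡ 3 and 179 ≡ 3 (mod 4), so reciprocity gives (7/179) = -(179/7). Reduce: 179 ≡ 4 (mod 7). Now have -(4/7).
Factor out 2: 4 = 2^2. Since 7 ≡ 7 (mod 8), (2/7) = +1, and (2/7)^2 = +1. Now have -(1/7).
(1/7) = 1. Collecting the sign factors: -1.
(9802/7027) = -1, and 7027 is prime, so 9802 is not a quadratic residue mod 7027.

no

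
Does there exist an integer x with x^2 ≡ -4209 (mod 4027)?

no

Reduce the numerator: -4209 ≡ 3845 (mod 4027), so (-4209/4027) = (3845/4027).
3845 ≡ 1 (mod 4), so quadratic reciprocity gives (3845/4027) = (4027/3845). Reduce: 4027 ≡ 182 (mod 3845). Now have (182/3845).
Factor out 2: 182 = 2·91. Since 3845 ≡ 5 (mod 8), (2/3845) = -1. Now have -(91/3845).
3845 ≡ 1 (mod 4), so quadratic reciprocity gives (91/3845) = (3845/91). Reduce: 3845 ≡ 23 (mod 91). Now have -(23/91).
Both 23 ≡ 3 and 91 ≡ 3 (mod 4), so reciprocity gives (23/91) = -(91/23). Reduce: 91 ≡ 22 (mod 23). Now have (22/23).
Factor out 2: 22 = 2·11. Since 23 ≡ 7 (mod 8), (2/23) = +1. Now have (11/23).
Both 11 ≡ 3 and 23 ≡ 3 (mod 4), so reciprocity gives (11/23) = -(23/11). Reduce: 23 ≡ 1 (mod 11). Now have -(1/11).
(1/11) = 1. Collecting the sign factors: -1.
The Legendre symbol is -1, so x^2 ≡ -4209 (mod 4027) has no solution.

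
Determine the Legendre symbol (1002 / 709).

Reduce the numerator: 1002 ≡ 293 (mod 709), so (1002 / 709) = (293 / 709).
293 ≡ 1 (mod 4), so quadratic reciprocity gives (293 / 709) = (709 / 293). Reduce: 709 ≡ 123 (mod 293). Now have (123 / 293).
293 ≡ 1 (mod 4), so quadratic reciprocity gives (123 / 293) = (293 / 123). Reduce: 293 ≡ 47 (mod 123). Now have (47 / 123).
Both 47 ≡ 3 and 123 ≡ 3 (mod 4), so reciprocity gives (47 / 123) = -(123 / 47). Reduce: 123 ≡ 29 (mod 47). Now have -(29 / 47).
29 ≡ 1 (mod 4), so quadratic reciprocity gives (29 / 47) = (47 / 29). Reduce: 47 ≡ 18 (mod 29). Now have -(18 / 29).
Factor out 2: 18 = 2·9. Since 29 ≡ 5 (mod 8), (2 / 29) = -1. Now have (9 / 29).
9 ≡ 1 (mod 4), so quadratic reciprocity gives (9 / 29) = (29 / 9). Reduce: 29 ≡ 2 (mod 9). Now have (2 / 9).
Factor out 2: 2 = 2. Since 9 ≡ 1 (mod 8), (2 / 9) = +1. Now have (1 / 9).
(1 / 9) = 1. Collecting the sign factors: 1.

1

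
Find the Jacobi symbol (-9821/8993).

Pull out -1: (-9821/8993) = (-1/8993)·(9821/8993). Since 8993 ≡ 1 (mod 4), (-1/8993) = +1. Now have (9821/8993).
Reduce the numerator: 9821 ≡ 828 (mod 8993), so (9821/8993) = (828/8993).
Factor out 2: 828 = 2^2·207. Since 8993 ≡ 1 (mod 8), (2/8993) = +1, and (2/8993)^2 = +1. Now have (207/8993).
8993 ≡ 1 (mod 4), so quadratic reciprocity gives (207/8993) = (8993/207). Reduce: 8993 ≡ 92 (mod 207). Now have (92/207).
Factor out 2: 92 = 2^2·23. Since 207 ≡ 7 (mod 8), (2/207) = +1, and (2/207)^2 = +1. Now have (23/207).
Both 23 ≡ 3 and 207 ≡ 3 (mod 4), so reciprocity gives (23/207) = -(207/23). Reduce: 207 ≡ 0 (mod 23). Now have -(0/23).
The numerator is now 0 with denominator 23 > 1: the symbol is 0.

0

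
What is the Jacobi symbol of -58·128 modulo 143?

1

By multiplicativity, (-58·128 / 143) = (-58 / 143)·(128 / 143).
First factor (-58 / 143):
Pull out -1: (-58 / 143) = (-1 / 143)·(58 / 143). Since 143 ≡ 3 (mod 4), (-1 / 143) = -1. Now have -(58 / 143).
Factor out 2: 58 = 2·29. Since 143 ≡ 7 (mod 8), (2 / 143) = +1. Now have -(29 / 143).
29 ≡ 1 (mod 4), so quadratic reciprocity gives (29 / 143) = (143 / 29). Reduce: 143 ≡ 27 (mod 29). Now have -(27 / 29).
29 ≡ 1 (mod 4), so quadratic reciprocity gives (27 / 29) = (29 / 27). Reduce: 29 ≡ 2 (mod 27). Now have -(2 / 27).
Factor out 2: 2 = 2. Since 27 ≡ 3 (mod 8), (2 / 27) = -1. Now have (1 / 27).
(1 / 27) = 1. Collecting the sign factors: 1.
Second factor (128 / 143):
Factor out 2: 128 = 2^7. Since 143 ≡ 7 (mod 8), (2 / 143) = +1, and (2 / 143)^7 = +1. Now have (1 / 143).
(1 / 143) = 1. Collecting the sign factors: 1.
Product: (1)·(1) = 1.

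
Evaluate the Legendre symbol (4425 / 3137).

Reduce the numerator: 4425 ≡ 1288 (mod 3137), so (4425 / 3137) = (1288 / 3137).
Factor out 2: 1288 = 2^3·161. Since 3137 ≡ 1 (mod 8), (2 / 3137) = +1, and (2 / 3137)^3 = +1. Now have (161 / 3137).
161 ≡ 1 (mod 4), so quadratic reciprocity gives (161 / 3137) = (3137 / 161). Reduce: 3137 ≡ 78 (mod 161). Now have (78 / 161).
Factor out 2: 78 = 2·39. Since 161 ≡ 1 (mod 8), (2 / 161) = +1. Now have (39 / 161).
161 ≡ 1 (mod 4), so quadratic reciprocity gives (39 / 161) = (161 / 39). Reduce: 161 ≡ 5 (mod 39). Now have (5 / 39).
5 ≡ 1 (mod 4), so quadratic reciprocity gives (5 / 39) = (39 / 5). Reduce: 39 ≡ 4 (mod 5). Now have (4 / 5).
Factor out 2: 4 = 2^2. Since 5 ≡ 5 (mod 8), (2 / 5) = -1, and (2 / 5)^2 = +1. Now have (1 / 5).
(1 / 5) = 1. Collecting the sign factors: 1.

1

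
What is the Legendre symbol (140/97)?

Reduce the numerator: 140 ≡ 43 (mod 97), so (140/97) = (43/97).
97 ≡ 1 (mod 4), so quadratic reciprocity gives (43/97) = (97/43). Reduce: 97 ≡ 11 (mod 43). Now have (11/43).
Both 11 ≡ 3 and 43 ≡ 3 (mod 4), so reciprocity gives (11/43) = -(43/11). Reduce: 43 ≡ 10 (mod 11). Now have -(10/11).
Factor out 2: 10 = 2·5. Since 11 ≡ 3 (mod 8), (2/11) = -1. Now have (5/11).
5 ≡ 1 (mod 4), so quadratic reciprocity gives (5/11) = (11/5). Reduce: 11 ≡ 1 (mod 5). Now have (1/5).
(1/5) = 1. Collecting the sign factors: 1.

1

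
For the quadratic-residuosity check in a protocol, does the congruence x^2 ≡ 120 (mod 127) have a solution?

yes

(120|127)
  = (15|127)    [127 ≡ 7 mod 8 ⇒ (2|127)^3 = +1]
  = -(127|15)    [QR: both ≡ 3 mod 4, sign flips]
  = -(7|15)    [127 ≡ 7 mod 15]
  = (15|7)    [QR: both ≡ 3 mod 4, sign flips]
  = (1|7)    [15 ≡ 1 mod 7]
  = 1    [(1|7) = 1]
(120|127) = 1, and 127 is prime, so 120 is a quadratic residue mod 127.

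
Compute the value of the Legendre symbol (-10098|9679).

Reduce the numerator: -10098 ≡ 9260 (mod 9679), so (-10098|9679) = (9260|9679).
Factor out 2: 9260 = 2^2·2315. Since 9679 ≡ 7 (mod 8), (2|9679) = +1, and (2|9679)^2 = +1. Now have (2315|9679).
Both 2315 ≡ 3 and 9679 ≡ 3 (mod 4), so reciprocity gives (2315|9679) = -(9679|2315). Reduce: 9679 ≡ 419 (mod 2315). Now have -(419|2315).
Both 419 ≡ 3 and 2315 ≡ 3 (mod 4), so reciprocity gives (419|2315) = -(2315|419). Reduce: 2315 ≡ 220 (mod 419). Now have (220|419).
Factor out 2: 220 = 2^2·55. Since 419 ≡ 3 (mod 8), (2|419) = -1, and (2|419)^2 = +1. Now have (55|419).
Both 55 ≡ 3 and 419 ≡ 3 (mod 4), so reciprocity gives (55|419) = -(419|55). Reduce: 419 ≡ 34 (mod 55). Now have -(34|55).
Factor out 2: 34 = 2·17. Since 55 ≡ 7 (mod 8), (2|55) = +1. Now have -(17|55).
17 ≡ 1 (mod 4), so quadratic reciprocity gives (17|55) = (55|17). Reduce: 55 ≡ 4 (mod 17). Now have -(4|17).
Factor out 2: 4 = 2^2. Since 17 ≡ 1 (mod 8), (2|17) = +1, and (2|17)^2 = +1. Now have -(1|17).
(1|17) = 1. Collecting the sign factors: -1.

-1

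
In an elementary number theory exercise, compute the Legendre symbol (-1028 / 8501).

-1

(-1028 / 8501)
  = (1028 / 8501)    [8501 ≡ 1 mod 4 ⇒ (-1 / 8501) = +1]
  = (257 / 8501)    [8501 ≡ 5 mod 8 ⇒ (2 / 8501)^2 = +1]
  = (8501 / 257)    [QR: 257 ≡ 1 mod 4, sign kept]
  = (20 / 257)    [8501 ≡ 20 mod 257]
  = (5 / 257)    [257 ≡ 1 mod 8 ⇒ (2 / 257)^2 = +1]
  = (257 / 5)    [QR: 5 ≡ 1 mod 4, sign kept]
  = (2 / 5)    [257 ≡ 2 mod 5]
  = -(1 / 5)    [5 ≡ 5 mod 8 ⇒ (2 / 5) = -1]
  = -1    [(1 / 5) = 1]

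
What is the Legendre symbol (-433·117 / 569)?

By multiplicativity, (-433·117 / 569) = (-433 / 569)·(117 / 569).
First factor (-433 / 569):
(-433 / 569)
  = (136 / 569)    [-433 ≡ 136 mod 569]
  = (17 / 569)    [569 ≡ 1 mod 8 ⇒ (2 / 569)^3 = +1]
  = (569 / 17)    [QR: 17 ≡ 1 mod 4, sign kept]
  = (8 / 17)    [569 ≡ 8 mod 17]
  = (1 / 17)    [17 ≡ 1 mod 8 ⇒ (2 / 17)^3 = +1]
  = 1    [(1 / 17) = 1]
Second factor (117 / 569):
(117 / 569)
  = (569 / 117)    [QR: 117 ≡ 1 mod 4, sign kept]
  = (101 / 117)    [569 ≡ 101 mod 117]
  = (117 / 101)    [QR: 101 ≡ 1 mod 4, sign kept]
  = (16 / 101)    [117 ≡ 16 mod 101]
  = (1 / 101)    [101 ≡ 5 mod 8 ⇒ (2 / 101)^4 = +1]
  = 1    [(1 / 101) = 1]
Product: (1)·(1) = 1.

1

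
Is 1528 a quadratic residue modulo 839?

Reduce the numerator: 1528 ≡ 689 (mod 839), so (1528/839) = (689/839).
689 ≡ 1 (mod 4), so quadratic reciprocity gives (689/839) = (839/689). Reduce: 839 ≡ 150 (mod 689). Now have (150/689).
Factor out 2: 150 = 2·75. Since 689 ≡ 1 (mod 8), (2/689) = +1. Now have (75/689).
689 ≡ 1 (mod 4), so quadratic reciprocity gives (75/689) = (689/75). Reduce: 689 ≡ 14 (mod 75). Now have (14/75).
Factor out 2: 14 = 2·7. Since 75 ≡ 3 (mod 8), (2/75) = -1. Now have -(7/75).
Both 7 ≡ 3 and 75 ≡ 3 (mod 4), so reciprocity gives (7/75) = -(75/7). Reduce: 75 ≡ 5 (mod 7). Now have (5/7).
5 ≡ 1 (mod 4), so quadratic reciprocity gives (5/7) = (7/5). Reduce: 7 ≡ 2 (mod 5). Now have (2/5).
Factor out 2: 2 = 2. Since 5 ≡ 5 (mod 8), (2/5) = -1. Now have -(1/5).
(1/5) = 1. Collecting the sign factors: -1.
The Legendre symbol is -1, so x^2 ≡ 1528 (mod 839) has no solution.

no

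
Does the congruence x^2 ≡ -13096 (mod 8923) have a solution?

(-13096|8923)
  = (4750|8923)    [-13096 ≡ 4750 mod 8923]
  = -(2375|8923)    [8923 ≡ 3 mod 8 ⇒ (2|8923) = -1]
  = (8923|2375)    [QR: both ≡ 3 mod 4, sign flips]
  = (1798|2375)    [8923 ≡ 1798 mod 2375]
  = (899|2375)    [2375 ≡ 7 mod 8 ⇒ (2|2375) = +1]
  = -(2375|899)    [QR: both ≡ 3 mod 4, sign flips]
  = -(577|899)    [2375 ≡ 577 mod 899]
  = -(899|577)    [QR: 577 ≡ 1 mod 4, sign kept]
  = -(322|577)    [899 ≡ 322 mod 577]
  = -(161|577)    [577 ≡ 1 mod 8 ⇒ (2|577) = +1]
  = -(577|161)    [QR: 161 ≡ 1 mod 4, sign kept]
  = -(94|161)    [577 ≡ 94 mod 161]
  = -(47|161)    [161 ≡ 1 mod 8 ⇒ (2|161) = +1]
  = -(161|47)    [QR: 161 ≡ 1 mod 4, sign kept]
  = -(20|47)    [161 ≡ 20 mod 47]
  = -(5|47)    [47 ≡ 7 mod 8 ⇒ (2|47)^2 = +1]
  = -(47|5)    [QR: 5 ≡ 1 mod 4, sign kept]
  = -(2|5)    [47 ≡ 2 mod 5]
  = (1|5)    [5 ≡ 5 mod 8 ⇒ (2|5) = -1]
  = 1    [(1|5) = 1]
The Legendre symbol is 1, so x^2 ≡ -13096 (mod 8923) has solution.

yes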